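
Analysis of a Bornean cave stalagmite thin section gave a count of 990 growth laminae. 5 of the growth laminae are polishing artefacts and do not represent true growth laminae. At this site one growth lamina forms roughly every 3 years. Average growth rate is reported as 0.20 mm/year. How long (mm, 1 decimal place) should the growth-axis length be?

591.0 mm

True growth lamina count = 990 − 5 = 985.
985 growth laminae at 3 years each span 985 × 3 = 2955 years.
2955 years at 0.20 mm/year gives 0.20 × 2955 = 591.0 mm.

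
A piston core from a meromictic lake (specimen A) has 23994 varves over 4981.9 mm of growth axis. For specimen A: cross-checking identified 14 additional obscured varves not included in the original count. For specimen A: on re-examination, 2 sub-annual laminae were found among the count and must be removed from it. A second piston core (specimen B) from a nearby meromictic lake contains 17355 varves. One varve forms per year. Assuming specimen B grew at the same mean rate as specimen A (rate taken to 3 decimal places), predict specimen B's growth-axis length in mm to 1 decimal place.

3609.8 mm

Specimen A: adjusted count: 23994 − 2 + 14 = 24006 varves.
A: Extension rate ≈ 4981.9 / 24006 = 0.208 mm per year.
Length of B = 0.208 × 17355 = 3609.8 mm.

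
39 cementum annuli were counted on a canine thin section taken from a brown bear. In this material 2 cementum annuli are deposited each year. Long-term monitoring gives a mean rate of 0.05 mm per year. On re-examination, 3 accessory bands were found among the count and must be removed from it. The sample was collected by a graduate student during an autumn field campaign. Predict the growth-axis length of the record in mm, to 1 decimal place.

0.9 mm

Correcting the raw count gives 39 − 3 = 36 true cementum annuli.
With 2 cementum annuli per year, 36 / 2 = 18 years.
Length ≈ 0.05 × 18 = 0.9 mm.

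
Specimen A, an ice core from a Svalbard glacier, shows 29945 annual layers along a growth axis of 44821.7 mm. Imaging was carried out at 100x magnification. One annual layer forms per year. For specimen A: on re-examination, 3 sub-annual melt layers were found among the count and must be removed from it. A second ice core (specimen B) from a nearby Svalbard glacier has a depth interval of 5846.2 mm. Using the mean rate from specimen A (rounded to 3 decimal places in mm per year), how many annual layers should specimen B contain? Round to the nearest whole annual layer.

3905 annual layers

Specimen A: true annual layer count = 29945 − 3 = 29942.
A: Mean rate = 44821.7 mm / 29942 years ≈ 1.497 mm per year.
B spans 5846.2 / 1.497 = 3905.28 years ≈ 3905 annual layers.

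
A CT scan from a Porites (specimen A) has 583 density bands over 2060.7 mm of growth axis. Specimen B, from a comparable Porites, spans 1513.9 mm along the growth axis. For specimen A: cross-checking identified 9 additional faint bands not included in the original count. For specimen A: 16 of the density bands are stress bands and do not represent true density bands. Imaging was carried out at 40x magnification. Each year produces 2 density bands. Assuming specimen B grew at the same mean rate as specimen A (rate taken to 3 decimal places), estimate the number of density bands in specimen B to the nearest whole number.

Specimen A: correcting the raw count gives 583 − 16 + 9 = 576 true density bands.
Specimen A: with 2 density bands per year, 576 / 2 = 288 years.
A: 2060.7 mm over 288 years gives 2060.7 / 288 ≈ 7.155 mm/yr.
For B, 1513.9 / 7.155 = 211.59 years; at 2 density bands per year that is 211.59 × 2 ≈ 423 density bands.

423 density bands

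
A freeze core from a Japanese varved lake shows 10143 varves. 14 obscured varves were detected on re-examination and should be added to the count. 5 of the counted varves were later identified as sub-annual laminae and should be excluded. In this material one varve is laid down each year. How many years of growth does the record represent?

Adjusted count: 10143 − 5 + 14 = 10152 varves.
At one varve per year, that is 10152 years.

10152 years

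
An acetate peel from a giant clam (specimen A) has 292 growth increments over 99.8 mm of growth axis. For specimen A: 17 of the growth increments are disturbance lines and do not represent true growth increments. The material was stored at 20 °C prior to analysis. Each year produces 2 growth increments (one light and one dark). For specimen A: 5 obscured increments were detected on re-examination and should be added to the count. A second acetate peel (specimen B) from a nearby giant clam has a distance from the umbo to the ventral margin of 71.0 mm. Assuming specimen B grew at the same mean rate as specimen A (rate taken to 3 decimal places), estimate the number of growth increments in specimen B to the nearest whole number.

Specimen A: after corrections the count is 292 − 17 + 5 = 280 growth increments.
Specimen A: 280 growth increments at 2 per year is 280 / 2 = 140 years.
A: Extension rate ≈ 99.8 / 140 = 0.713 mm/year.
For B, 71.0 / 0.713 = 99.58 years; at 2 growth increments per year that is 99.58 × 2 ≈ 199 growth increments.

199 growth increments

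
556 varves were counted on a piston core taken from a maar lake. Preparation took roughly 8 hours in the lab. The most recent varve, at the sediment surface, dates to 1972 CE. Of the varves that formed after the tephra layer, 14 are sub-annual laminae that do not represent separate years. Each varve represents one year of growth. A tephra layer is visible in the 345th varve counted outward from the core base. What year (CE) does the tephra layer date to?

Between varve 345 and the sediment surface there are 556 − 345 = 211 varves.
Excluding 14 false varves: 211 − 14 = 197.
The varve at the sediment surface is 1972 CE, so the tephra layer dates to 1972 − 197 = 1775 CE.

1775 CE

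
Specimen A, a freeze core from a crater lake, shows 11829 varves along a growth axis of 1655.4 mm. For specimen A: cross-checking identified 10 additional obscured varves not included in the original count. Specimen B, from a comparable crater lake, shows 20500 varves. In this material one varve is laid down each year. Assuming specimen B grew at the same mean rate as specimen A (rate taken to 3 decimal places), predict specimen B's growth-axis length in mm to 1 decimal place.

2870.0 mm

Specimen A: correcting the raw count gives 11829 + 10 = 11839 true varves.
A: 1655.4 mm over 11839 years gives 1655.4 / 11839 ≈ 0.140 mm per year.
B's length ≈ 0.140 × 20500 = 2870.0 mm.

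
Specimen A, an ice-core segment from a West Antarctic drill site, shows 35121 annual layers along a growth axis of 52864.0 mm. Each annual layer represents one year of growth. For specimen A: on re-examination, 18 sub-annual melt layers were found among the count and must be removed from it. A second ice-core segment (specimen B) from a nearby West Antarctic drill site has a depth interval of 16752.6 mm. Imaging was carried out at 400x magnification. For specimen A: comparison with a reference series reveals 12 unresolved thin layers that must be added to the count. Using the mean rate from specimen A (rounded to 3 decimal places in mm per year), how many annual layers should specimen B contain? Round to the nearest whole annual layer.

11131 annual layers

Specimen A: adjusted count: 35121 − 18 + 12 = 35115 annual layers.
A: Mean rate = 52864.0 mm / 35115 years ≈ 1.505 mm/yr.
B spans 16752.6 / 1.505 = 11131.30 years ≈ 11131 annual layers.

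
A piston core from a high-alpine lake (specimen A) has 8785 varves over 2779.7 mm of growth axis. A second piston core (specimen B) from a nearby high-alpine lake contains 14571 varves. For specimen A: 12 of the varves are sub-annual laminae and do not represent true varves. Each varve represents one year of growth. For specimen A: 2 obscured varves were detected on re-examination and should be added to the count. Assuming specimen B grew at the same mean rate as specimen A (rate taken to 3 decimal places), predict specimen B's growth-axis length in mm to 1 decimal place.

Specimen A: correcting the raw count gives 8785 − 12 + 2 = 8775 true varves.
A: 2779.7 mm over 8775 years gives 2779.7 / 8775 ≈ 0.317 mm/year.
For B, 0.317 mm/year × 14571 years = 4619.0 mm.

4619.0 mm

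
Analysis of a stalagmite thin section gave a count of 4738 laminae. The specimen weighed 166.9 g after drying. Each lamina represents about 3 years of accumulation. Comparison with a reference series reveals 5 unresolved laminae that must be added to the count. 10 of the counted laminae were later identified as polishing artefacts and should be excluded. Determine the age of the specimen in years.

14199 years

After corrections the count is 4738 − 10 + 5 = 4733 laminae.
Multiplying by 3 years per lamina: 4733 × 3 = 14199 years.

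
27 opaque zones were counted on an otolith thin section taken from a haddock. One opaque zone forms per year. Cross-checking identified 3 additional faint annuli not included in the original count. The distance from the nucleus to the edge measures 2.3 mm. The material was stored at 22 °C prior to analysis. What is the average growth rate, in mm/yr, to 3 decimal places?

0.077 mm/yr

After corrections the count is 27 + 3 = 30 opaque zones.
Mean rate = 2.3 mm / 30 years ≈ 0.077 mm/yr.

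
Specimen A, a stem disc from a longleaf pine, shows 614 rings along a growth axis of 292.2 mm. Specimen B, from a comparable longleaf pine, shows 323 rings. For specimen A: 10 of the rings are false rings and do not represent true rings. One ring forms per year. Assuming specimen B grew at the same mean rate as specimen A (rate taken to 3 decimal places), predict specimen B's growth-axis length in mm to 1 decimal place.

156.3 mm

Specimen A: correcting the raw count gives 614 − 10 = 604 true rings.
A: Mean rate = 292.2 mm / 604 years ≈ 0.484 mm/year.
Length of B = 0.484 × 323 = 156.3 mm.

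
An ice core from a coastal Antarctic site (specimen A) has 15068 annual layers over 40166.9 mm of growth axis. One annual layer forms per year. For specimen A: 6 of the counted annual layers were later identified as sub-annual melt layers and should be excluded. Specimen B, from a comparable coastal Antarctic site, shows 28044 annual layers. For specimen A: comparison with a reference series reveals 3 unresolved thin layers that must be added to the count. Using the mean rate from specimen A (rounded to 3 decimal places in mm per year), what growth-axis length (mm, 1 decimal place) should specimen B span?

Specimen A: adjusted count: 15068 − 6 + 3 = 15065 annual layers.
A: 40166.9 mm over 15065 years gives 40166.9 / 15065 ≈ 2.666 mm/yr.
For B, 2.666 mm/year × 28044 years = 74765.3 mm.

74765.3 mm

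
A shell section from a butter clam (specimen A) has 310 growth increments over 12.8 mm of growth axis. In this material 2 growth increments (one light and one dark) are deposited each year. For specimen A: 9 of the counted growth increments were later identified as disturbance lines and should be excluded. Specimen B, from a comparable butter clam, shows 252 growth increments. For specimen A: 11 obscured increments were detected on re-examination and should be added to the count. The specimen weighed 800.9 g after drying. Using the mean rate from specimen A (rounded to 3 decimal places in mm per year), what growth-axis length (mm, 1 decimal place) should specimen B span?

10.3 mm

Specimen A: after corrections the count is 310 − 9 + 11 = 312 growth increments.
Specimen A: 312 growth increments at 2 per year is 312 / 2 = 156 years.
A: 12.8 mm over 156 years gives 12.8 / 156 ≈ 0.082 mm/year.
Specimen B: 252 growth increments at 2 per year is 252 / 2 = 126 years. B's length ≈ 0.082 × 126 = 10.3 mm.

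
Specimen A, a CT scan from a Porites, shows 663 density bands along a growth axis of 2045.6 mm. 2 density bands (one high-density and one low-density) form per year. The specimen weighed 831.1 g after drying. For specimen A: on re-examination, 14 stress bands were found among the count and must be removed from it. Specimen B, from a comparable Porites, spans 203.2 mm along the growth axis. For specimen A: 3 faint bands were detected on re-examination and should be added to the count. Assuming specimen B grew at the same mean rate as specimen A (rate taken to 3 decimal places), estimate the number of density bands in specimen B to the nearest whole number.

65 density bands

Specimen A: after corrections the count is 663 − 14 + 3 = 652 density bands.
Specimen A: with 2 density bands per year, 652 / 2 = 326 years.
A: Extension rate ≈ 2045.6 / 326 = 6.275 mm/year.
B spans 203.2 / 6.275 = 32.38 years; at 2 density bands per year that is 32.38 × 2 ≈ 65 density bands.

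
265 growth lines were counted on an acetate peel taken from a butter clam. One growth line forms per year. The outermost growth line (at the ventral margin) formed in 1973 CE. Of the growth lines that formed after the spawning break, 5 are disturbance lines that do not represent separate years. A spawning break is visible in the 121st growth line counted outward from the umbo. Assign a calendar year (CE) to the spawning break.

1834 CE

265 − 121 = 144 growth lines lie beyond the spawning break toward the ventral margin.
Removing the 5 false growth lines leaves 144 − 5 = 139 true growth lines beyond the spawning break.
Counting back 139 years from 1973 CE places the spawning break in 1973 − 139 = 1834 CE.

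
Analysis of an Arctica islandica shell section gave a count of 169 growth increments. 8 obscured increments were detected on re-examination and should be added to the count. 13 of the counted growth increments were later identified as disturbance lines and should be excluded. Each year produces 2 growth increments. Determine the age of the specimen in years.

82 yr

After corrections the count is 169 − 13 + 8 = 164 growth increments.
Dividing by 2 growth increments per year: 164 / 2 = 82 years.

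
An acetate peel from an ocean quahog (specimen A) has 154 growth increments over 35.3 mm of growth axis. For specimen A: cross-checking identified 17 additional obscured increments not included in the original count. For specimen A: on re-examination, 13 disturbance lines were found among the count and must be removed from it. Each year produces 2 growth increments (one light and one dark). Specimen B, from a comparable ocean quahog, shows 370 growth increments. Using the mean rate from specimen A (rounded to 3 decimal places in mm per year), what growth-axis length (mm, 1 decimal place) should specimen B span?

82.7 mm

Specimen A: after corrections the count is 154 − 13 + 17 = 158 growth increments.
Specimen A: 158 growth increments at 2 per year is 158 / 2 = 79 years.
A: 35.3 mm over 79 years gives 35.3 / 79 ≈ 0.447 mm/year.
Specimen B: 370 growth increments at 2 per year is 370 / 2 = 185 years. For B, 0.447 mm/year × 185 years = 82.7 mm.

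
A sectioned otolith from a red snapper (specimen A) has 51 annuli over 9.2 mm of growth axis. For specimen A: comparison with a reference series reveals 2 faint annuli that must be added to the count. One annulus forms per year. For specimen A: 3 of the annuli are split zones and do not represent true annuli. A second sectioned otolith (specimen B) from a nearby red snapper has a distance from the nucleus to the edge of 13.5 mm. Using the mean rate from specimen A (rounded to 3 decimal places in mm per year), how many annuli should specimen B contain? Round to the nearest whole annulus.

73 annuli

Specimen A: adjusted count: 51 − 3 + 2 = 50 annuli.
A: 9.2 mm over 50 years gives 9.2 / 50 ≈ 0.184 mm per year.
Specimen B: 13.5 mm / 0.184 mm per year = 73.37 years ≈ 73 annuli.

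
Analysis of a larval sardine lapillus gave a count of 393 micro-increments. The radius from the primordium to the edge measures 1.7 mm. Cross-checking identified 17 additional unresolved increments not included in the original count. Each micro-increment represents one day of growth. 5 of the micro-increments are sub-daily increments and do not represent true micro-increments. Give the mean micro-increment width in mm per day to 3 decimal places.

0.004 mm per day

After corrections the count is 393 − 5 + 17 = 405 micro-increments.
Extension rate ≈ 1.7 / 405 = 0.004 mm per day.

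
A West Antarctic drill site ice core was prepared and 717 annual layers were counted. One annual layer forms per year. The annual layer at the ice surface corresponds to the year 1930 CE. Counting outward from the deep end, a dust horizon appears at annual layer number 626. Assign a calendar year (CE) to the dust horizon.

The dust horizon sits at annual layer 626 from the deep end, so 717 − 626 = 91 annual layers formed after it.
The annual layer at the ice surface is 1930 CE, so the dust horizon dates to 1930 − 91 = 1839 CE.

1839 CE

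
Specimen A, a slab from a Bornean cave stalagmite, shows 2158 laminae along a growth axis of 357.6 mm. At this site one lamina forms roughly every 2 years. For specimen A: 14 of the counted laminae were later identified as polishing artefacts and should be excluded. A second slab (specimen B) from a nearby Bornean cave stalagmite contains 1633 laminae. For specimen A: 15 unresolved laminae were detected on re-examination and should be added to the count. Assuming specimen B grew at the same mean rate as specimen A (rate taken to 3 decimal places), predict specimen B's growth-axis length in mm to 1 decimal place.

271.1 mm

Specimen A: true lamina count = 2158 − 14 + 15 = 2159.
Specimen A: at 2 years per lamina, 2159 × 2 = 4318 years.
A: 357.6 mm over 4318 years gives 357.6 / 4318 ≈ 0.083 mm/year.
Specimen B: multiplying by 2 years per lamina: 1633 × 2 = 3266 years. B's length ≈ 0.083 × 3266 = 271.1 mm.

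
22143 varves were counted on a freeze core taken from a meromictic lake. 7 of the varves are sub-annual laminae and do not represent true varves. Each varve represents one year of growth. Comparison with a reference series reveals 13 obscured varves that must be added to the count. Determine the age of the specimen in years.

Adjusted count: 22143 − 7 + 13 = 22149 varves.
With a one-to-one varve periodicity this is 22149 years.

22149 years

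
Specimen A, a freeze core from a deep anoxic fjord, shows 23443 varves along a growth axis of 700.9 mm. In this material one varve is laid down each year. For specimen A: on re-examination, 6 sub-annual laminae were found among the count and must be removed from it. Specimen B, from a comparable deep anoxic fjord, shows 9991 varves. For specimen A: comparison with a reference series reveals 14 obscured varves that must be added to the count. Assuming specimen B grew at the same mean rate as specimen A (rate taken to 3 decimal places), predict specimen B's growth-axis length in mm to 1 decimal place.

299.7 mm

Specimen A: adjusted count: 23443 − 6 + 14 = 23451 varves.
A: Mean rate = 700.9 mm / 23451 years ≈ 0.030 mm per year.
Length of B = 0.030 × 9991 = 299.7 mm.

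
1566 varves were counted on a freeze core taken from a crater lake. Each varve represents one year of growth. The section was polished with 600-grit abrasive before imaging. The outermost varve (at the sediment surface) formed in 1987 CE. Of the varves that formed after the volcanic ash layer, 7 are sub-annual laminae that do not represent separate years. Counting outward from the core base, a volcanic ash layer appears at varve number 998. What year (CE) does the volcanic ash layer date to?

1426 CE

The volcanic ash layer sits at varve 998 from the core base, so 1566 − 998 = 568 varves formed after it.
Excluding 7 false varves: 568 − 7 = 561.
Counting back 561 years from 1987 CE places the volcanic ash layer in 1987 − 561 = 1426 CE.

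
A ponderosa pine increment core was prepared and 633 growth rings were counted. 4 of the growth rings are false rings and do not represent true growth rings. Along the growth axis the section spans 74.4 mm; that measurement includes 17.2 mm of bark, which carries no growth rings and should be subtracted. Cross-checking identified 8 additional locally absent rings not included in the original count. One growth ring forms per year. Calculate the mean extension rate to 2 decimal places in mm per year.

0.09 mm per year

True growth ring count = 633 − 4 + 8 = 637.
Removing the 17.2 mm offcut leaves 74.4 − 17.2 = 57.2 mm.
Extension rate ≈ 57.2 / 637 = 0.09 mm per year.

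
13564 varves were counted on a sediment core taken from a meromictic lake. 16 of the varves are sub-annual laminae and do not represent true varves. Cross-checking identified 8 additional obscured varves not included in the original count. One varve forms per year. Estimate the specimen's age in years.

After corrections the count is 13564 − 16 + 8 = 13556 varves.
One varve per year makes the duration 13556 years.

13556 yr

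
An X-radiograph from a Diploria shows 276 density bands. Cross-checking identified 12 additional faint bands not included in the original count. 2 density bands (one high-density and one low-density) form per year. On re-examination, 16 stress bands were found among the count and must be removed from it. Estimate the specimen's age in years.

True density band count = 276 − 16 + 12 = 272.
With 2 density bands per year, 272 / 2 = 136 years.

136 years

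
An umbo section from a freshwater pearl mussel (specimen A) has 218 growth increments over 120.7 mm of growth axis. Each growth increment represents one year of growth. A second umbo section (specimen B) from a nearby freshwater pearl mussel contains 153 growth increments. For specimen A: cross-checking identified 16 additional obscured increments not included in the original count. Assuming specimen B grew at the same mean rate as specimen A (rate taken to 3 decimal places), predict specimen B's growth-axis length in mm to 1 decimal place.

Specimen A: true growth increment count = 218 + 16 = 234.
A: 120.7 mm over 234 years gives 120.7 / 234 ≈ 0.516 mm/yr.
For B, 0.516 mm/year × 153 years = 78.9 mm.

78.9 mm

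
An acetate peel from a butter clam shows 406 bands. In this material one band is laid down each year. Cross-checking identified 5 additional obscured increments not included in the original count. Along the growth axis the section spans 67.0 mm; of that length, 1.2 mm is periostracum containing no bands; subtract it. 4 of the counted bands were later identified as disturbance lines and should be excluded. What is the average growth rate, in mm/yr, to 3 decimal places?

0.162 mm/yr

True band count = 406 − 4 + 5 = 407.
The growth record spans 67.0 − 1.2 = 65.8 mm.
Mean rate = 65.8 mm / 407 years ≈ 0.162 mm/yr.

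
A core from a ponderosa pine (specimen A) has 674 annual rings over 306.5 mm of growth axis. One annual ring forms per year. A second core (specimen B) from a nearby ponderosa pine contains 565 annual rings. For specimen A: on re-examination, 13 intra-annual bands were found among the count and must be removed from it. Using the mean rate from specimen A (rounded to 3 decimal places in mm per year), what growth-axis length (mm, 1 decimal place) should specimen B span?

262.2 mm

Specimen A: true annual ring count = 674 − 13 = 661.
A: Extension rate ≈ 306.5 / 661 = 0.464 mm/yr.
Length of B = 0.464 × 565 = 262.2 mm.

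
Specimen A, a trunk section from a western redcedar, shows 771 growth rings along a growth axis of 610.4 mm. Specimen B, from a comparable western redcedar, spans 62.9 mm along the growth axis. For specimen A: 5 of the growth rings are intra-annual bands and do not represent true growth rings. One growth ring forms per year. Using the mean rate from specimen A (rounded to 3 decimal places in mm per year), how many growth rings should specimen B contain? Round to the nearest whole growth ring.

79 growth rings

Specimen A: after corrections the count is 771 − 5 = 766 growth rings.
A: Mean rate = 610.4 mm / 766 years ≈ 0.797 mm/year.
Specimen B: 62.9 mm / 0.797 mm per year = 78.92 years ≈ 79 growth rings.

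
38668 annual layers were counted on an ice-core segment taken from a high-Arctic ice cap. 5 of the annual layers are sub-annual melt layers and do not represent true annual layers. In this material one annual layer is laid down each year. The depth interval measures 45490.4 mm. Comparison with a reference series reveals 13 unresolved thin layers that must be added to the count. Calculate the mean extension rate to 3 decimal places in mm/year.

1.176 mm/year

True annual layer count = 38668 − 5 + 13 = 38676.
45490.4 mm over 38676 years gives 45490.4 / 38676 ≈ 1.176 mm/year.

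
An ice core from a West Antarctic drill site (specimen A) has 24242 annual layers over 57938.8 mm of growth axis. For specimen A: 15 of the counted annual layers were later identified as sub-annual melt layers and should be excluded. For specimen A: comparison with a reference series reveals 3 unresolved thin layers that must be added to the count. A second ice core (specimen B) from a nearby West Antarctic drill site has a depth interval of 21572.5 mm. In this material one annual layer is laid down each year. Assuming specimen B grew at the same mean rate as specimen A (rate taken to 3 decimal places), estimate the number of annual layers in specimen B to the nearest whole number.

Specimen A: adjusted count: 24242 − 15 + 3 = 24230 annual layers.
A: Mean rate = 57938.8 mm / 24230 years ≈ 2.391 mm per year.
B spans 21572.5 / 2.391 = 9022.38 years ≈ 9022 annual layers.

9022 annual layers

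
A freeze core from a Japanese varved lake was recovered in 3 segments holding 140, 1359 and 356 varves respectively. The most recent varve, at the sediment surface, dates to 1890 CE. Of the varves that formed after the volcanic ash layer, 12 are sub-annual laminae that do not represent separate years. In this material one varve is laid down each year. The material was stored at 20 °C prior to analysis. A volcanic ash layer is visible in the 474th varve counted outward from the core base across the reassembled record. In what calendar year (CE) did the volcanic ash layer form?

Total varves = 140 + 1359 + 356 = 1855.
Between varve 474 and the sediment surface there are 1855 − 474 = 1381 varves.
1381 − 12 false = 1369 true varves after the volcanic ash layer.
1890 − 1369 = 521 CE.

521 CE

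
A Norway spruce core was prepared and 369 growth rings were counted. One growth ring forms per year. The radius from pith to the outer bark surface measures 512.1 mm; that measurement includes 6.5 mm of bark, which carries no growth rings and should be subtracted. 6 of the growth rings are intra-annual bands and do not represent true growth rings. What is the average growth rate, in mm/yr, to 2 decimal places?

1.39 mm/yr

True growth ring count = 369 − 6 = 363.
Net length = 512.1 − 6.5 = 505.6 mm.
Extension rate ≈ 505.6 / 363 = 1.39 mm/yr.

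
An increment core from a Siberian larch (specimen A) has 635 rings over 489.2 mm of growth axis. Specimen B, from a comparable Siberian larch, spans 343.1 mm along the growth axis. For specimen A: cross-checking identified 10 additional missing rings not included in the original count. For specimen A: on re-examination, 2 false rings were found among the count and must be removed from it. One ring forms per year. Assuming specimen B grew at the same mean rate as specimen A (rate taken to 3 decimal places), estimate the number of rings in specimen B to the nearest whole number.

451 rings

Specimen A: adjusted count: 635 − 2 + 10 = 643 rings.
A: 489.2 mm over 643 years gives 489.2 / 643 ≈ 0.761 mm per year.
B spans 343.1 / 0.761 = 450.85 years ≈ 451 rings.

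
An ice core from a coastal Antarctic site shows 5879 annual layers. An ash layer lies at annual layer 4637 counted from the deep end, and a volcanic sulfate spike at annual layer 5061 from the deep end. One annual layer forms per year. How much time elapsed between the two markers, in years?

424 yr

Separation: 5061 − 4637 = 424 annual layers.
One annual layer per year makes the interval 424 years.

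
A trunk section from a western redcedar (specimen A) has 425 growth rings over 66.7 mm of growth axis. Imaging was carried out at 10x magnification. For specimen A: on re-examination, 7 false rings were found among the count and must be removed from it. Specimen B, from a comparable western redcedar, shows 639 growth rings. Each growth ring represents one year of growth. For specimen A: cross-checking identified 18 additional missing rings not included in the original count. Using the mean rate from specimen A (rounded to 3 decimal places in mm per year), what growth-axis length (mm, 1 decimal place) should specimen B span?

97.8 mm

Specimen A: adjusted count: 425 − 7 + 18 = 436 growth rings.
A: 66.7 mm over 436 years gives 66.7 / 436 ≈ 0.153 mm per year.
Length of B = 0.153 × 639 = 97.8 mm.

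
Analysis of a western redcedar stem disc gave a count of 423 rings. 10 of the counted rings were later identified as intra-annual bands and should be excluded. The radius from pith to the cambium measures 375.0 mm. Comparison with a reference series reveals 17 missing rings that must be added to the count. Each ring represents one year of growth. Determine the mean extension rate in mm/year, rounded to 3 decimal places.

0.872 mm/year

After corrections the count is 423 − 10 + 17 = 430 rings.
Mean rate = 375.0 mm / 430 years ≈ 0.872 mm/year.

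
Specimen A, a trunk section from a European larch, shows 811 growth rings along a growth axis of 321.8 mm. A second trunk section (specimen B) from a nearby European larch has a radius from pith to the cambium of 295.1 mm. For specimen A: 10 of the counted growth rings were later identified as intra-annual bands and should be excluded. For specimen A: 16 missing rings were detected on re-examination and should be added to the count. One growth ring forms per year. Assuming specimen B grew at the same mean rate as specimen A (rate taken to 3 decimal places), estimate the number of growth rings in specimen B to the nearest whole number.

749 growth rings

Specimen A: after corrections the count is 811 − 10 + 16 = 817 growth rings.
A: 321.8 mm over 817 years gives 321.8 / 817 ≈ 0.394 mm per year.
Specimen B: 295.1 mm / 0.394 mm per year = 748.98 years ≈ 749 growth rings.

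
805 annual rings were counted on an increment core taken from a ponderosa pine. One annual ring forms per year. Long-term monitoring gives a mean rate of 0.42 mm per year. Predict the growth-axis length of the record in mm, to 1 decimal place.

338.1 mm

The record spans 805 years at 0.42 mm per year.
Length ≈ 0.42 × 805 = 338.1 mm.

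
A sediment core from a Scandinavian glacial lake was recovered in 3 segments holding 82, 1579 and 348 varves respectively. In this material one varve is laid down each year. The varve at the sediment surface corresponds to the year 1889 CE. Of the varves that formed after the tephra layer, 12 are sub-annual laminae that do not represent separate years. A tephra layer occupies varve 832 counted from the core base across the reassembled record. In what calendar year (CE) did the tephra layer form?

Total varves = 82 + 1579 + 348 = 2009.
Between varve 832 and the sediment surface there are 2009 − 832 = 1177 varves.
Excluding 12 false varves: 1177 − 12 = 1165.
Counting back 1165 years from 1889 CE places the tephra layer in 1889 − 1165 = 724 CE.

724 CE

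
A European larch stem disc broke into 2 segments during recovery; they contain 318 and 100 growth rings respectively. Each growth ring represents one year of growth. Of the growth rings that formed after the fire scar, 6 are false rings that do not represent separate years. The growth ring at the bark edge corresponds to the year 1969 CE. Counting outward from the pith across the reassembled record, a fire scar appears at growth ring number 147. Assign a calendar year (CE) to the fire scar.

Total growth rings = 318 + 100 = 418.
The fire scar sits at growth ring 147 from the pith, so 418 − 147 = 271 growth rings formed after it.
Removing the 6 false growth rings leaves 271 − 6 = 265 true growth rings beyond the fire scar.
The growth ring at the bark edge is 1969 CE, so the fire scar dates to 1969 − 265 = 1704 CE.

1704 CE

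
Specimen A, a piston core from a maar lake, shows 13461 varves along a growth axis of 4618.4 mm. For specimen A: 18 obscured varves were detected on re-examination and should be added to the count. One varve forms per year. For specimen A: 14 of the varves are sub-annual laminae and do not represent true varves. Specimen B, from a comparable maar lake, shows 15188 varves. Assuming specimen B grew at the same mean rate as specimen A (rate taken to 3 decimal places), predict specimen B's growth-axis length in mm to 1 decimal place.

5209.5 mm

Specimen A: correcting the raw count gives 13461 − 14 + 18 = 13465 true varves.
A: Extension rate ≈ 4618.4 / 13465 = 0.343 mm/year.
For B, 0.343 mm/year × 15188 years = 5209.5 mm.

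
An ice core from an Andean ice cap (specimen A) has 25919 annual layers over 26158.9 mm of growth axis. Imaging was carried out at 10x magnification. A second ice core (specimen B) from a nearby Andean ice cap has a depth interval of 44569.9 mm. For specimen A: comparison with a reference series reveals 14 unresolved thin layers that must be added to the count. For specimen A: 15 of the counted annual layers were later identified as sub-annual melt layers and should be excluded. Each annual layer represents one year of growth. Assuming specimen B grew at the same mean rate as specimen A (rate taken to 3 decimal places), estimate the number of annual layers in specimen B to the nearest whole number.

44172 annual layers

Specimen A: adjusted count: 25919 − 15 + 14 = 25918 annual layers.
A: 26158.9 mm over 25918 years gives 26158.9 / 25918 ≈ 1.009 mm/yr.
For B, 44569.9 / 1.009 = 44172.35 years ≈ 44172 annual layers.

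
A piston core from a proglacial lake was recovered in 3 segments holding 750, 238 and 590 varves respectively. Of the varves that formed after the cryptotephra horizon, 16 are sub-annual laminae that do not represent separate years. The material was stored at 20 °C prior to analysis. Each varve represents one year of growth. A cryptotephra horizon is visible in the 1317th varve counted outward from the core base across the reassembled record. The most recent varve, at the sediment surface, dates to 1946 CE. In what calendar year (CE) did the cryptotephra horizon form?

Total varves = 750 + 238 + 590 = 1578.
The cryptotephra horizon sits at varve 1317 from the core base, so 1578 − 1317 = 261 varves formed after it.
261 − 16 false = 245 true varves after the cryptotephra horizon.
Counting back 245 years from 1946 CE places the cryptotephra horizon in 1946 − 245 = 1701 CE.

1701 CE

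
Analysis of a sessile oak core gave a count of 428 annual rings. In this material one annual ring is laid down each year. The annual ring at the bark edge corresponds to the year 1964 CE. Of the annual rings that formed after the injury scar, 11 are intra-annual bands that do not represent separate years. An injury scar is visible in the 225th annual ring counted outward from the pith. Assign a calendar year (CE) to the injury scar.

Between annual ring 225 and the bark edge there are 428 − 225 = 203 annual rings.
Removing the 11 false annual rings leaves 203 − 11 = 192 true annual rings beyond the injury scar.
Counting back 192 years from 1964 CE places the injury scar in 1964 − 192 = 1772 CE.

1772 CE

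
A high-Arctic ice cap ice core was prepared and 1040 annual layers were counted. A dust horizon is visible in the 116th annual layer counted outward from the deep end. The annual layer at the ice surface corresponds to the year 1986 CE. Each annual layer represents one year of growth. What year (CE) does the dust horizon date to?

1040 − 116 = 924 annual layers lie beyond the dust horizon toward the ice surface.
The annual layer at the ice surface is 1986 CE, so the dust horizon dates to 1986 − 924 = 1062 CE.

1062 CE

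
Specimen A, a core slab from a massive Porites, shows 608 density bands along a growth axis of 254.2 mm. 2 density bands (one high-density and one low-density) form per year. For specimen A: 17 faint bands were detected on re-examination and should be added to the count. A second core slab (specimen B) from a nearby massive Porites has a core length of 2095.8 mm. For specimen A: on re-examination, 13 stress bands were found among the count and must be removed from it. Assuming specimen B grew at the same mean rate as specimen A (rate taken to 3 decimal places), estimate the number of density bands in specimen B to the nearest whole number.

5044 density bands

Specimen A: correcting the raw count gives 608 − 13 + 17 = 612 true density bands.
Specimen A: 612 density bands at 2 per year is 612 / 2 = 306 years.
A: Mean rate = 254.2 mm / 306 years ≈ 0.831 mm/year.
Specimen B: 2095.8 mm / 0.831 mm per year = 2522.02 years; at 2 density bands per year that is 2522.02 × 2 ≈ 5044 density bands.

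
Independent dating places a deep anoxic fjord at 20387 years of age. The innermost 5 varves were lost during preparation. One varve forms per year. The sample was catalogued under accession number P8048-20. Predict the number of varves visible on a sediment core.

20382 varves

Expected varves over 20387 years: 20387.
Subtracting the 5 varves not captured gives 20387 − 5 = 20382 varves in the record.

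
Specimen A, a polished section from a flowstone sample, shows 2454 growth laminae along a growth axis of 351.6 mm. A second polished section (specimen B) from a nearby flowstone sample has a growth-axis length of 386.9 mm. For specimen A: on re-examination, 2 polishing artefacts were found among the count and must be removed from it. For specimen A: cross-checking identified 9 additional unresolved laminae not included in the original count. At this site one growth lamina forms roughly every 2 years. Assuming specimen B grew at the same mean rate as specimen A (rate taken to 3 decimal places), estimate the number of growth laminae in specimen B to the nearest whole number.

Specimen A: after corrections the count is 2454 − 2 + 9 = 2461 growth laminae.
Specimen A: 2461 growth laminae at 2 years each span 2461 × 2 = 4922 years.
A: 351.6 mm over 4922 years gives 351.6 / 4922 ≈ 0.071 mm/yr.
For B, 386.9 / 0.071 = 5449.30 years; at 2 years per growth lamina that is 5449.30 / 2 ≈ 2725 growth laminae.

2725 growth laminae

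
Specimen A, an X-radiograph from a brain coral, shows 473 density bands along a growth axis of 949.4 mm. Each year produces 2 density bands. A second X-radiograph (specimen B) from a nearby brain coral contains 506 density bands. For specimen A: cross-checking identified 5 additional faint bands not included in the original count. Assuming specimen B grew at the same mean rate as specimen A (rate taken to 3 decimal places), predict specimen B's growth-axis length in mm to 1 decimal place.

Specimen A: correcting the raw count gives 473 + 5 = 478 true density bands.
Specimen A: dividing by 2 density bands per year: 478 / 2 = 239 years.
A: 949.4 mm over 239 years gives 949.4 / 239 ≈ 3.972 mm/yr.
Specimen B: 506 density bands at 2 per year is 506 / 2 = 253 years. Length of B = 3.972 × 253 = 1004.9 mm.

1004.9 mm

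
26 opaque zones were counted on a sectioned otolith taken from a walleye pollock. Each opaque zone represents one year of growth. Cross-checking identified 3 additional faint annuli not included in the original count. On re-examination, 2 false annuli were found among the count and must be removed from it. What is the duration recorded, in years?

27 years

Correcting the raw count gives 26 − 2 + 3 = 27 true opaque zones.
With a one-to-one opaque zone periodicity this is 27 years.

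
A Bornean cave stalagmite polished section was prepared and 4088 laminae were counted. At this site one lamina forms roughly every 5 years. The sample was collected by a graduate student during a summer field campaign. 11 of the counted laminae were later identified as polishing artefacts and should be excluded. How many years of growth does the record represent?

Correcting the raw count gives 4088 − 11 = 4077 true laminae.
Multiplying by 5 years per lamina: 4077 × 5 = 20385 years.

20385 years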